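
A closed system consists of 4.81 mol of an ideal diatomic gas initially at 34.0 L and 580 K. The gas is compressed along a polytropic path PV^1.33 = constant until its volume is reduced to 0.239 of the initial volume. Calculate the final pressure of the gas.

4580 kPa

P₁ = nRT₁/V₁ = 4.81×8.314×580/34.0 = 682 kPa.
Polytropic n=1.33: T₂ = T₁(V₁/V₂)^(n−1) = 580×(4.18)^0.33 = 930 K; P₂ = P₁(V₁/V₂)^n = 4580 kPa.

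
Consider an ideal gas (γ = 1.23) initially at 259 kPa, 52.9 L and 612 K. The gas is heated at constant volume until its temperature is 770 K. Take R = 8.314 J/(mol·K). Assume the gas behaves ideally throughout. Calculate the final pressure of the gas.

Isochoric: V stays 52.9 L; P/T = const ⇒ T₂ = 770 K, P₂ = 326 kPa.

326 kPa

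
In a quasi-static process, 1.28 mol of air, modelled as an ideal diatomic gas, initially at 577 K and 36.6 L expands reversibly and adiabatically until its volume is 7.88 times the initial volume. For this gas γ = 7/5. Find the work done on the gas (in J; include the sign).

-8630 J

P₁ = nRT₁/V₁ = 1.28×8.314×577/36.6 = 168 kPa.
Adiabatic: TV^(γ−1) = const ⇒ T₂ = 577×(0.127)^0.400 = 253 K; PV^γ = const ⇒ P₂ = 9.32 kPa.
ΔU = nCvΔT = 1.28×20.8×(253−577) = -8630 J.
Q = 0 for an adiabatic process, so W = −ΔU = 8630 J.
Work done on the gas = −W_by = -8630 J.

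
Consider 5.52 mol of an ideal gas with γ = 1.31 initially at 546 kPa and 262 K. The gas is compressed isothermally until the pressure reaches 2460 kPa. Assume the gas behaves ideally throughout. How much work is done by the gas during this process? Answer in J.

-18100 J

V₁ = nRT₁/P₁ = 5.52×8.314×262/546 = 22.0 L.
Isothermal: T stays 262 K; PV = const ⇒ V₂ = 4.89 L, P₂ = 2460 kPa.
W = nRT ln(V₂/V₁) = 5.52×8.314×262×ln(0.222) = -18100 J.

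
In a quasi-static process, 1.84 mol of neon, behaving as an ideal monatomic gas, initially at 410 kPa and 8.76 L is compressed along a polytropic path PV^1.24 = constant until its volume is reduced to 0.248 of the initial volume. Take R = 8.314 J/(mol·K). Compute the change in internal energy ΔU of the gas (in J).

2140 J

T₁ = P₁V₁/(nR) = 410×8.76/(1.84×8.314) = 235 K.
Polytropic n=1.24: T₂ = T₁(V₁/V₂)^(n−1) = 235×(4.03)^0.24 = 328 K; P₂ = P₁(V₁/V₂)^n = 2310 kPa.
For an ideal gas ΔU = nCvΔT with Cv = (3/2)R = 12.5 J/(mol·K).
ΔU = 1.84×12.5×(328−235) = 2140 J.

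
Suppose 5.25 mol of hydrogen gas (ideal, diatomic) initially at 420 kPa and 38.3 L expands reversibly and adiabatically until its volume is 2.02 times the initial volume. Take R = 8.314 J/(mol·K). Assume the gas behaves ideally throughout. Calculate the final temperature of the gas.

T₁ = P₁V₁/(nR) = 420×38.3/(5.25×8.314) = 369 K.
Adiabatic: TV^(γ−1) = const ⇒ T₂ = 369×(0.495)^0.400 = 278 K; PV^γ = const ⇒ P₂ = 157 kPa.

278 K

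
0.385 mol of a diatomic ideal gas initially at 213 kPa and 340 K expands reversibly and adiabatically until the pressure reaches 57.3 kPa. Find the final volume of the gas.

V₁ = nRT₁/P₁ = 0.385×8.314×340/213 = 5.11 L.
Adiabatic: T₂/T₁ = (P₂/P₁)^((γ−1)/γ) ⇒ T₂ = 340×(0.269)^0.286 = 234 K; V₂ = 13.1 L.

13.1 L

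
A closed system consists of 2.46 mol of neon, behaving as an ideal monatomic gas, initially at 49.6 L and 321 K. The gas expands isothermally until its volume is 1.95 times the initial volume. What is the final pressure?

P₁ = nRT₁/V₁ = 2.46×8.314×321/49.6 = 132 kPa.
Isothermal: T stays 321 K; PV = const ⇒ V₂ = 96.7 L, P₂ = 67.9 kPa.

67.9 kPa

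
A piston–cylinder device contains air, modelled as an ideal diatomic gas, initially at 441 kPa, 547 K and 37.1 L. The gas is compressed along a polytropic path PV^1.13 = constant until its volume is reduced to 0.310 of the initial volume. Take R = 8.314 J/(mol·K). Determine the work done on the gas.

n = P₁V₁/(RT₁) = 441×37.1/(8.314×547) = 3.60 mol.
Polytropic n=1.13: T₂ = T₁(V₁/V₂)^(n−1) = 547×(3.23)^0.13 = 637 K; P₂ = P₁(V₁/V₂)^n = 1660 kPa.
W = (P₁V₁−P₂V₂)/(n−1) = (441×37.1−1660×11.5)/0.13 = -20700 J.
Work done on the gas = −W_by = 20700 J.

20700 J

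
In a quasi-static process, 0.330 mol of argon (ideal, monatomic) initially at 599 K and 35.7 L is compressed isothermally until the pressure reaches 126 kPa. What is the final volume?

P₁ = nRT₁/V₁ = 0.330×8.314×599/35.7 = 46.0 kPa.
Isothermal: T stays 599 K; PV = const ⇒ V₂ = 13.0 L, P₂ = 126 kPa.

13.0 L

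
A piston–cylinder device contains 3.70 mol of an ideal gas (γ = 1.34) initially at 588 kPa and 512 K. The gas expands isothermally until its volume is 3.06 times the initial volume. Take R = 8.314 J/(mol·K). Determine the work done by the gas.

V₁ = nRT₁/P₁ = 3.70×8.314×512/588 = 26.8 L.
Isothermal: T stays 512 K; PV = const ⇒ V₂ = 82.0 L, P₂ = 192 kPa.
W = nRT ln(V₂/V₁) = 3.70×8.314×512×ln(3.06) = 17600 J.

17600 J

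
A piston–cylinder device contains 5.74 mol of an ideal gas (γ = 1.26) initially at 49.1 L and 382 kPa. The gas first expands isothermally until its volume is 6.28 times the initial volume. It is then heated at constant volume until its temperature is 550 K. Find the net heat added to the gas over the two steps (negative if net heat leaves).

63300 J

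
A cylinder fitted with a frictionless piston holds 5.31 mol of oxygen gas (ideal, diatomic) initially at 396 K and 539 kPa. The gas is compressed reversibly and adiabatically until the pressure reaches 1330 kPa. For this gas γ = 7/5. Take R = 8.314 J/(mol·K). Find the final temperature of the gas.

V₁ = nRT₁/P₁ = 5.31×8.314×396/539 = 32.4 L.
Adiabatic: T₂/T₁ = (P₂/P₁)^((γ−1)/γ) ⇒ T₂ = 396×(2.47)^0.286 = 513 K; V₂ = 17.0 L.

513 K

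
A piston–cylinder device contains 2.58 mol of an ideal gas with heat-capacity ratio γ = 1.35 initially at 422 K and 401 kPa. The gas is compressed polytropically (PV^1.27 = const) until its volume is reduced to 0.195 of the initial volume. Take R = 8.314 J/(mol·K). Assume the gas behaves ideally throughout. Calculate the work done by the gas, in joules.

-18600 J

V₁ = nRT₁/P₁ = 2.58×8.314×422/401 = 22.6 L.
Polytropic n=1.27: T₂ = T₁(V₁/V₂)^(n−1) = 422×(5.13)^0.27 = 656 K; P₂ = P₁(V₁/V₂)^n = 3200 kPa.
W = (P₁V₁−P₂V₂)/(n−1) = (401×22.6−3200×4.40)/0.27 = -18600 J.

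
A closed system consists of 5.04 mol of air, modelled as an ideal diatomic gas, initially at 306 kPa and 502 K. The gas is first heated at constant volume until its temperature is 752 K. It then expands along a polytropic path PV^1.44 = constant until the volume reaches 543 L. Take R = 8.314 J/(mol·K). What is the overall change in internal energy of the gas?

-20900 J

V₁ = nRT₁/P₁ = 5.04×8.314×502/306 = 68.7 L.
Step 1 — Isochoric: V stays 68.7 L; P/T = const ⇒ T₂ = 752 K, P₂ = 458 kPa.
W = 0 (no volume change).
ΔU = nCvΔT = 5.04×20.8×(752−502) = 26200 J.
Q = ΔU = 26200 J.
State after step 1: P = 458 kPa, V = 68.7 L, T = 752 K.
Step 2 — Polytropic n=1.44: T₂ = T₁(V₁/V₂)^(n−1) = 752×(0.127)^0.44 = 303 K; P₂ = P₁(V₁/V₂)^n = 23.4 kPa.
W = (P₁V₁−P₂V₂)/(n−1) = (458×68.7−23.4×543)/0.44 = 42800 J.
ΔU = nCvΔT = 5.04×20.8×(303−752) = -47000 J.
Q = ΔU + W = -4280 J.
Net over both steps: W = 42800 J, Q = 21900 J, ΔU = -20900 J.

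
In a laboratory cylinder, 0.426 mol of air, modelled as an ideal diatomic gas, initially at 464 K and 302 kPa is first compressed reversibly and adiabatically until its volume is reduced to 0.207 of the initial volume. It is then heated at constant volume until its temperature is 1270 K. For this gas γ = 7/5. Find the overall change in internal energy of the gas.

V₁ = nRT₁/P₁ = 0.426×8.314×464/302 = 5.44 L.
Step 1 — Adiabatic: TV^(γ−1) = const ⇒ T₂ = 464×(4.83)^0.400 = 871 K; PV^γ = const ⇒ P₂ = 2740 kPa.
ΔU = nCvΔT = 0.426×20.8×(871−464) = 3610 J.
Q = 0 for an adiabatic process, so W = −ΔU = -3610 J.
State after step 1: P = 2740 kPa, V = 1.13 L, T = 871 K.
Step 2 — Isochoric: V stays 1.13 L; P/T = const ⇒ T₂ = 1270 K, P₂ = 3990 kPa.
W = 0 (no volume change).
ΔU = nCvΔT = 0.426×20.8×(1270−871) = 3530 J.
Q = ΔU = 3530 J.
Net over both steps: W = -3610 J, Q = 3530 J, ΔU = 7140 J.

7140 J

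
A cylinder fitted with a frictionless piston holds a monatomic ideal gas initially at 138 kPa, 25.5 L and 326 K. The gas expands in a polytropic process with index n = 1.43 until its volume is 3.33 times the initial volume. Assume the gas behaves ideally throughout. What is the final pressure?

24.7 kPa

Polytropic n=1.43: T₂ = T₁(V₁/V₂)^(n−1) = 326×(0.300)^0.43 = 194 K; P₂ = P₁(V₁/V₂)^n = 24.7 kPa.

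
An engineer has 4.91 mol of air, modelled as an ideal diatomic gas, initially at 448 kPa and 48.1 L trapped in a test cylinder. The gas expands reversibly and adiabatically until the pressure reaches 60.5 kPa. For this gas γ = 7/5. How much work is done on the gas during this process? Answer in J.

T₁ = P₁V₁/(nR) = 448×48.1/(4.91×8.314) = 528 K.
Adiabatic: T₂/T₁ = (P₂/P₁)^((γ−1)/γ) ⇒ T₂ = 528×(0.135)^0.286 = 298 K; V₂ = 201 L.
ΔU = nCvΔT = 4.91×20.8×(298−528) = -23500 J.
Q = 0 for an adiabatic process, so W = −ΔU = 23500 J.
Work done on the gas = −W_by = -23500 J.

-23500 J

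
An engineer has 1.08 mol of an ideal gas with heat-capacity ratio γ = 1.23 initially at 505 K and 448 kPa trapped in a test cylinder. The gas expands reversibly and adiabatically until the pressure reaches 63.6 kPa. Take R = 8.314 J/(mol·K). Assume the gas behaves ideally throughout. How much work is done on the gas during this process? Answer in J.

-6030 J

V₁ = nRT₁/P₁ = 1.08×8.314×505/448 = 10.1 L.
Adiabatic: T₂/T₁ = (P₂/P₁)^((γ−1)/γ) ⇒ T₂ = 505×(0.142)^0.187 = 351 K; V₂ = 49.5 L.
ΔU = nCvΔT = 1.08×36.1×(351−505) = -6030 J.
Q = 0 for an adiabatic process, so W = −ΔU = 6030 J.
Work done on the gas = −W_by = -6030 J.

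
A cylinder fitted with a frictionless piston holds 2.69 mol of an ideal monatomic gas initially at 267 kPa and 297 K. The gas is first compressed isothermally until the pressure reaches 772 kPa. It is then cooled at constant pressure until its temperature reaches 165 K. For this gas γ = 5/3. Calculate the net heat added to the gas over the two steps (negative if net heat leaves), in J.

-14400 J

V₁ = nRT₁/P₁ = 2.69×8.314×297/267 = 24.9 L.
Step 1 — Isothermal: T stays 297 K; PV = const ⇒ V₂ = 8.60 L, P₂ = 772 kPa.
ΔU = 0 (ideal gas, T constant).
W = nRT ln(V₂/V₁) = 2.69×8.314×297×ln(0.346) = -7050 J.
Q = ΔU + W = -7050 J.
State after step 1: P = 772 kPa, V = 8.60 L, T = 297 K.
Step 2 — Isobaric: P stays 772 kPa; V/T = const ⇒ T₂ = 165 K, V₂ = 4.78 L.
W = PΔV = 772×(4.78−8.60) kPa·L = -2950 J.
ΔU = nCvΔT = 2.69×12.5×(165−297) = -4430 J.
Q = ΔU + W = nCpΔT = -7380 J.
Net over both steps: W = -10000 J, Q = -14400 J, ΔU = -4430 J.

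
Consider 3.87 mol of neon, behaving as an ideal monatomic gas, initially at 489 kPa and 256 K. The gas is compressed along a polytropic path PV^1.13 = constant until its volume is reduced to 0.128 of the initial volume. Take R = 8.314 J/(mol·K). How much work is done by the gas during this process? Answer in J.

-19400 J

V₁ = nRT₁/P₁ = 3.87×8.314×256/489 = 16.8 L.
Polytropic n=1.13: T₂ = T₁(V₁/V₂)^(n−1) = 256×(7.81)^0.13 = 334 K; P₂ = P₁(V₁/V₂)^n = 4990 kPa.
W = (P₁V₁−P₂V₂)/(n−1) = (489×16.8−4990×2.16)/0.13 = -19400 J.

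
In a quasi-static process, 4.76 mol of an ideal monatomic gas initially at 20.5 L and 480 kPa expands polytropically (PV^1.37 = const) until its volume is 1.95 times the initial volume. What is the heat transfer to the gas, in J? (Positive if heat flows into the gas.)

2590 J

T₁ = P₁V₁/(nR) = 480×20.5/(4.76×8.314) = 249 K.
Polytropic n=1.37: T₂ = T₁(V₁/V₂)^(n−1) = 249×(0.513)^0.37 = 194 K; P₂ = P₁(V₁/V₂)^n = 192 kPa.
W = (P₁V₁−P₂V₂)/(n−1) = (480×20.5−192×40.0)/0.37 = 5820 J.
ΔU = nCvΔT = 4.76×12.5×(194−249) = -3230 J.
Q = ΔU + W = 2590 J.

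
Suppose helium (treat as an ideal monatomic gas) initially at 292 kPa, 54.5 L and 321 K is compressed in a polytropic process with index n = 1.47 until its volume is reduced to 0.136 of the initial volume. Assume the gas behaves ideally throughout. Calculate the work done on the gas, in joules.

52600 J

n = P₁V₁/(RT₁) = 292×54.5/(8.314×321) = 5.96 mol.
Polytropic n=1.47: T₂ = T₁(V₁/V₂)^(n−1) = 321×(7.35)^0.47 = 820 K; P₂ = P₁(V₁/V₂)^n = 5480 kPa.
W = (P₁V₁−P₂V₂)/(n−1) = (292×54.5−5480×7.41)/0.47 = -52600 J.
Work done on the gas = −W_by = 52600 J.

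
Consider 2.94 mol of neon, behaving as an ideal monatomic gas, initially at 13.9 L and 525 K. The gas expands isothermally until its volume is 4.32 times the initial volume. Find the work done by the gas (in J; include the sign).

18800 J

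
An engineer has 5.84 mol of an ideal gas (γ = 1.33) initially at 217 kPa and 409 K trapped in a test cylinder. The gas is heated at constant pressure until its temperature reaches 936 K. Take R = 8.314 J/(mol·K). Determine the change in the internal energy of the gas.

77500 J

V₁ = nRT₁/P₁ = 5.84×8.314×409/217 = 91.5 L.
Isobaric: P stays 217 kPa; V/T = const ⇒ T₂ = 936 K, V₂ = 209 L.
For an ideal gas ΔU = nCvΔT with Cv = R/(γ−1) = 25.2 J/(mol·K).
ΔU = 5.84×25.2×(936−409) = 77500 J.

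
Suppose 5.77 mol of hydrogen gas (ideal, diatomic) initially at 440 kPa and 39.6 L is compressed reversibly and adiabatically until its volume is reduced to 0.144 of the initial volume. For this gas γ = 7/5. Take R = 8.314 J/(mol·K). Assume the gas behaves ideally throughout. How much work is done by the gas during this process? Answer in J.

-51000 J

T₁ = P₁V₁/(nR) = 440×39.6/(5.77×8.314) = 363 K.
Adiabatic: TV^(γ−1) = const ⇒ T₂ = 363×(6.94)^0.400 = 789 K; PV^γ = const ⇒ P₂ = 6630 kPa.
ΔU = nCvΔT = 5.77×20.8×(789−363) = 51000 J.
Q = 0 for an adiabatic process, so W = −ΔU = -51000 J.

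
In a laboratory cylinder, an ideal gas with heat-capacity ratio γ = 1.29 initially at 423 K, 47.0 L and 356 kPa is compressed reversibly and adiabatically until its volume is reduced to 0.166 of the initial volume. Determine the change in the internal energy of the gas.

n = P₁V₁/(RT₁) = 356×47.0/(8.314×423) = 4.76 mol.
Adiabatic: TV^(γ−1) = const ⇒ T₂ = 423×(6.02)^0.290 = 712 K; PV^γ = const ⇒ P₂ = 3610 kPa.
For an ideal gas ΔU = nCvΔT with Cv = R/(γ−1) = 28.7 J/(mol·K).
ΔU = 4.76×28.7×(712−423) = 39400 J.

39400 J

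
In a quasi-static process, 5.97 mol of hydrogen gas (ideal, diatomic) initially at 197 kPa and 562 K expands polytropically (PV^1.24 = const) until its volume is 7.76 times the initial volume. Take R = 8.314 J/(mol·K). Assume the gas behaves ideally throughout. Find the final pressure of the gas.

15.5 kPa

V₁ = nRT₁/P₁ = 5.97×8.314×562/197 = 142 L.
Polytropic n=1.24: T₂ = T₁(V₁/V₂)^(n−1) = 562×(0.129)^0.24 = 344 K; P₂ = P₁(V₁/V₂)^n = 15.5 kPa.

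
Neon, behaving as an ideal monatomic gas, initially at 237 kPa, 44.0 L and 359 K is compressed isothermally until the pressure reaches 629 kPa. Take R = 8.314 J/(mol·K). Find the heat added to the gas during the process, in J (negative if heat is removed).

-10200 J

n = P₁V₁/(RT₁) = 237×44.0/(8.314×359) = 3.49 mol.
Isothermal: T stays 359 K; PV = const ⇒ V₂ = 16.6 L, P₂ = 629 kPa.
ΔU = 0 (ideal gas, T constant).
W = nRT ln(V₂/V₁) = 3.49×8.314×359×ln(0.377) = -10200 J.
Q = ΔU + W = -10200 J.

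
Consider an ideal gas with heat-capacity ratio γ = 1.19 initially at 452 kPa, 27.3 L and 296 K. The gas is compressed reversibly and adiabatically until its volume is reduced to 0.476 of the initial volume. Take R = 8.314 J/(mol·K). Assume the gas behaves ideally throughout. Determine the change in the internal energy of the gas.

9840 J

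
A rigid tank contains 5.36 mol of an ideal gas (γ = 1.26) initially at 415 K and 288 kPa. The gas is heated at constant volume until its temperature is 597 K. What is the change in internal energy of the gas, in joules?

31200 J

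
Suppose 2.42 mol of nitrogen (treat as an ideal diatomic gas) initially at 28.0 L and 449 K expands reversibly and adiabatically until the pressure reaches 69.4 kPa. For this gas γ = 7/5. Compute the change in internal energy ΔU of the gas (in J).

P₁ = nRT₁/V₁ = 2.42×8.314×449/28.0 = 323 kPa.
Adiabatic: T₂/T₁ = (P₂/P₁)^((γ−1)/γ) ⇒ T₂ = 449×(0.215)^0.286 = 289 K; V₂ = 83.9 L.
For an ideal gas ΔU = nCvΔT with Cv = (5/2)R = 20.8 J/(mol·K).
ΔU = 2.42×20.8×(289−449) = -8030 J.

-8030 J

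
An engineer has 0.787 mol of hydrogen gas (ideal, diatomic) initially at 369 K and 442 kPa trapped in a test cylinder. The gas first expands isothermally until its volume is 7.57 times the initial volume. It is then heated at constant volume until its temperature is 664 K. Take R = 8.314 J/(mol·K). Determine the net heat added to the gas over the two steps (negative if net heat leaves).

9710 J

V₁ = nRT₁/P₁ = 0.787×8.314×369/442 = 5.46 L.
Step 1 — Isothermal: T stays 369 K; PV = const ⇒ V₂ = 41.4 L, P₂ = 58.4 kPa.
ΔU = 0 (ideal gas, T constant).
W = nRT ln(V₂/V₁) = 0.787×8.314×369×ln(7.57) = 4890 J.
Q = ΔU + W = 4890 J.
State after step 1: P = 58.4 kPa, V = 41.4 L, T = 369 K.
Step 2 — Isochoric: V stays 41.4 L; P/T = const ⇒ T₂ = 664 K, P₂ = 105 kPa.
W = 0 (no volume change).
ΔU = nCvΔT = 0.787×20.8×(664−369) = 4830 J.
Q = ΔU = 4830 J.
Net over both steps: W = 4890 J, Q = 9710 J, ΔU = 4830 J.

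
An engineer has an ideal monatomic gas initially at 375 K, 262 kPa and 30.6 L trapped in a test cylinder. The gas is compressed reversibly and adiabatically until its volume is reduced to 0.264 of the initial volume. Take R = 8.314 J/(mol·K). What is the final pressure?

2410 kPa

Adiabatic: TV^(γ−1) = const ⇒ T₂ = 375×(3.79)^0.667 = 911 K; PV^γ = const ⇒ P₂ = 2410 kPa.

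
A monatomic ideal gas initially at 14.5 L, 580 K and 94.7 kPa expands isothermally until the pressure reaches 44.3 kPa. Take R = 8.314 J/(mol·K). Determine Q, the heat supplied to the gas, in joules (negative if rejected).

1040 J

n = P₁V₁/(RT₁) = 94.7×14.5/(8.314×580) = 0.285 mol.
Isothermal: T stays 580 K; PV = const ⇒ V₂ = 31.0 L, P₂ = 44.3 kPa.
ΔU = 0 (ideal gas, T constant).
W = nRT ln(V₂/V₁) = 0.285×8.314×580×ln(2.14) = 1040 J.
Q = ΔU + W = 1040 J.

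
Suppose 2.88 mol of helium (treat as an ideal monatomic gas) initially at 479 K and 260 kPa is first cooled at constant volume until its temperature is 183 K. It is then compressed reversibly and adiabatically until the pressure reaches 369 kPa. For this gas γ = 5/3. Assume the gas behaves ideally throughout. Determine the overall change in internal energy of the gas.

V₁ = nRT₁/P₁ = 2.88×8.314×479/260 = 44.1 L.
Step 1 — Isochoric: V stays 44.1 L; P/T = const ⇒ T₂ = 183 K, P₂ = 99.3 kPa.
W = 0 (no volume change).
ΔU = nCvΔT = 2.88×12.5×(183−479) = -10600 J.
Q = ΔU = -10600 J.
State after step 1: P = 99.3 kPa, V = 44.1 L, T = 183 K.
Step 2 — Adiabatic: T₂/T₁ = (P₂/P₁)^((γ−1)/γ) ⇒ T₂ = 183×(3.71)^0.400 = 309 K; V₂ = 20.1 L.
ΔU = nCvΔT = 2.88×12.5×(309−183) = 4540 J.
Q = 0 for an adiabatic process, so W = −ΔU = -4540 J.
Net over both steps: W = -4540 J, Q = -10600 J, ΔU = -6090 J.

-6090 J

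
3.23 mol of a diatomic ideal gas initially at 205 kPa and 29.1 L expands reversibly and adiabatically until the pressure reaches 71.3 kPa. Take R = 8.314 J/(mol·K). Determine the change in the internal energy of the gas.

T₁ = P₁V₁/(nR) = 205×29.1/(3.23×8.314) = 222 K.
Adiabatic: T₂/T₁ = (P₂/P₁)^((γ−1)/γ) ⇒ T₂ = 222×(0.348)^0.286 = 164 K; V₂ = 61.9 L.
For an ideal gas ΔU = nCvΔT with Cv = (5/2)R = 20.8 J/(mol·K).
ΔU = 3.23×20.8×(164−222) = -3880 J.

-3880 J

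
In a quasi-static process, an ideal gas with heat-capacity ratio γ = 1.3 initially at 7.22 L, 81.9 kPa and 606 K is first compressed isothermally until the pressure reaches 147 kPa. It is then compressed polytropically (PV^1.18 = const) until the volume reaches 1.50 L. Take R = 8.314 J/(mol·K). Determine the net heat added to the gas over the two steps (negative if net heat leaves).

-601 J

n = P₁V₁/(RT₁) = 81.9×7.22/(8.314×606) = 0.117 mol.
Step 1 — Isothermal: T stays 606 K; PV = const ⇒ V₂ = 4.02 L, P₂ = 147 kPa.
ΔU = 0 (ideal gas, T constant).
W = nRT ln(V₂/V₁) = 0.117×8.314×606×ln(0.557) = -346 J.
Q = ΔU + W = -346 J.
State after step 1: P = 147 kPa, V = 4.02 L, T = 606 K.
Step 2 — Polytropic n=1.18: T₂ = T₁(V₁/V₂)^(n−1) = 606×(2.68)^0.18 = 724 K; P₂ = P₁(V₁/V₂)^n = 471 kPa.
W = (P₁V₁−P₂V₂)/(n−1) = (147×4.02−471×1.50)/0.18 = -638 J.
ΔU = nCvΔT = 0.117×27.7×(724−606) = 383 J.
Q = ΔU + W = -255 J.
Net over both steps: W = -984 J, Q = -601 J, ΔU = 383 J.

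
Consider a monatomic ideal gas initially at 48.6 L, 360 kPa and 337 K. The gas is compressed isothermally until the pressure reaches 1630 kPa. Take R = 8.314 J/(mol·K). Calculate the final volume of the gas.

10.7 L

Isothermal: T stays 337 K; PV = const ⇒ V₂ = 10.7 L, P₂ = 1630 kPa.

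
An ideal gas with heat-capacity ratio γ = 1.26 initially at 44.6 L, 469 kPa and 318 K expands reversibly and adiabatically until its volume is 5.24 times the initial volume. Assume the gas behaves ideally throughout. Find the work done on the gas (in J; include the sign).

n = P₁V₁/(RT₁) = 469×44.6/(8.314×318) = 7.91 mol.
Adiabatic: TV^(γ−1) = const ⇒ T₂ = 318×(0.191)^0.260 = 207 K; PV^γ = const ⇒ P₂ = 58.2 kPa.
ΔU = nCvΔT = 7.91×32.0×(207−318) = -28200 J.
Q = 0 for an adiabatic process, so W = −ΔU = 28200 J.
Work done on the gas = −W_by = -28200 J.

-28200 J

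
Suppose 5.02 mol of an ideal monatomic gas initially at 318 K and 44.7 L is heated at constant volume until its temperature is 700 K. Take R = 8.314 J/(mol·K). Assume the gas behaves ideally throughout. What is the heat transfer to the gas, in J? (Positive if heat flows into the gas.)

23900 J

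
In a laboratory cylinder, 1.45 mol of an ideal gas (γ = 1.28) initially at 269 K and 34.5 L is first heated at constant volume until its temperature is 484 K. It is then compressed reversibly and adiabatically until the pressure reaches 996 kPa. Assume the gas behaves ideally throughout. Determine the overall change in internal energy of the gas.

19100 J

P₁ = nRT₁/V₁ = 1.45×8.314×269/34.5 = 94.0 kPa.
Step 1 — Isochoric: V stays 34.5 L; P/T = const ⇒ T₂ = 484 K, P₂ = 169 kPa.
W = 0 (no volume change).
ΔU = nCvΔT = 1.45×29.7×(484−269) = 9260 J.
Q = ΔU = 9260 J.
State after step 1: P = 169 kPa, V = 34.5 L, T = 484 K.
Step 2 — Adiabatic: T₂/T₁ = (P₂/P₁)^((γ−1)/γ) ⇒ T₂ = 484×(5.89)^0.219 = 713 K; V₂ = 8.63 L.
ΔU = nCvΔT = 1.45×29.7×(713−484) = 9870 J.
Q = 0 for an adiabatic process, so W = −ΔU = -9870 J.
Net over both steps: W = -9870 J, Q = 9260 J, ΔU = 19100 J.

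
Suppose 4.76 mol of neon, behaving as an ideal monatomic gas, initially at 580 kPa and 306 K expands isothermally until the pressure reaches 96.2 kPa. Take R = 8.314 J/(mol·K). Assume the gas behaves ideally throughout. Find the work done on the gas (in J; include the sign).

V₁ = nRT₁/P₁ = 4.76×8.314×306/580 = 20.9 L.
Isothermal: T stays 306 K; PV = const ⇒ V₂ = 126 L, P₂ = 96.2 kPa.
W = nRT ln(V₂/V₁) = 4.76×8.314×306×ln(6.03) = 21800 J.
Work done on the gas = −W_by = -21800 J.

-21800 J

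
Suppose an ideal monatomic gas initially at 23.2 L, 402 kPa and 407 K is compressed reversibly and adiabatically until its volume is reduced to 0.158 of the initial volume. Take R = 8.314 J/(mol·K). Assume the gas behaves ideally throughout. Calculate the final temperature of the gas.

1390 K

Adiabatic: TV^(γ−1) = const ⇒ T₂ = 407×(6.33)^0.667 = 1390 K; PV^γ = const ⇒ P₂ = 8710 kPa.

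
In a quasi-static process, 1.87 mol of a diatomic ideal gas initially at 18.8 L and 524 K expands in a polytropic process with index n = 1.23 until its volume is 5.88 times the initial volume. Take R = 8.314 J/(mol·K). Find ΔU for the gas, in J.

P₁ = nRT₁/V₁ = 1.87×8.314×524/18.8 = 433 kPa.
Polytropic n=1.23: T₂ = T₁(V₁/V₂)^(n−1) = 524×(0.170)^0.23 = 349 K; P₂ = P₁(V₁/V₂)^n = 49.0 kPa.
For an ideal gas ΔU = nCvΔT with Cv = (5/2)R = 20.8 J/(mol·K).
ΔU = 1.87×20.8×(349−524) = -6820 J.

-6820 J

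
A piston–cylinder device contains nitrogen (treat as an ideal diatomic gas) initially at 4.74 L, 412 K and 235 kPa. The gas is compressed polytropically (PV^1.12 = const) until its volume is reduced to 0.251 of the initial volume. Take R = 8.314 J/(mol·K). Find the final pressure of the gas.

Polytropic n=1.12: T₂ = T₁(V₁/V₂)^(n−1) = 412×(3.98)^0.12 = 486 K; P₂ = P₁(V₁/V₂)^n = 1110 kPa.

1110 kPa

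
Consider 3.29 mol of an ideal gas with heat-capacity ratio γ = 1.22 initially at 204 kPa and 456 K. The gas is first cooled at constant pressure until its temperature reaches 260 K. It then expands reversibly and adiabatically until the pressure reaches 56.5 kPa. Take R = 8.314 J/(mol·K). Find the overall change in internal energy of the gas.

-31100 J

V₁ = nRT₁/P₁ = 3.29×8.314×456/204 = 61.1 L.
Step 1 — Isobaric: P stays 204 kPa; V/T = const ⇒ T₂ = 260 K, V₂ = 34.9 L.
W = PΔV = 204×(34.9−61.1) kPa·L = -5360 J.
ΔU = nCvΔT = 3.29×37.8×(260−456) = -24400 J.
Q = ΔU + W = nCpΔT = -29700 J.
State after step 1: P = 204 kPa, V = 34.9 L, T = 260 K.
Step 2 — Adiabatic: T₂/T₁ = (P₂/P₁)^((γ−1)/γ) ⇒ T₂ = 260×(0.277)^0.180 = 206 K; V₂ = 99.9 L.
ΔU = nCvΔT = 3.29×37.8×(206−260) = -6680 J.
Q = 0 for an adiabatic process, so W = −ΔU = 6680 J.
Net over both steps: W = 1320 J, Q = -29700 J, ΔU = -31100 J.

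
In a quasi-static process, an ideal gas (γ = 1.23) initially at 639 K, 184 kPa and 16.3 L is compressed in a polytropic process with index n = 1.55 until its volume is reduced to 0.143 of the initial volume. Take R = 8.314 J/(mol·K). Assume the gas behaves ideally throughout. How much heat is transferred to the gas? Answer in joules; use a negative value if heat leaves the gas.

n = P₁V₁/(RT₁) = 184×16.3/(8.314×639) = 0.565 mol.
Polytropic n=1.55: T₂ = T₁(V₁/V₂)^(n−1) = 639×(6.99)^0.55 = 1860 K; P₂ = P₁(V₁/V₂)^n = 3750 kPa.
W = (P₁V₁−P₂V₂)/(n−1) = (184×16.3−3750×2.33)/0.55 = -10400 J.
ΔU = nCvΔT = 0.565×36.1×(1860−639) = 25000 J.
Q = ΔU + W = 14500 J.

14500 J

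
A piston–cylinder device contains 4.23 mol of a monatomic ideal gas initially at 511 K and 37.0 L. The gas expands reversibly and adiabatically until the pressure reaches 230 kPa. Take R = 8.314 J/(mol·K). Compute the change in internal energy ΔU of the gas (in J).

P₁ = nRT₁/V₁ = 4.23×8.314×511/37.0 = 486 kPa.
Adiabatic: T₂/T₁ = (P₂/P₁)^((γ−1)/γ) ⇒ T₂ = 511×(0.474)^0.400 = 379 K; V₂ = 57.9 L.
For an ideal gas ΔU = nCvΔT with Cv = (3/2)R = 12.5 J/(mol·K).
ΔU = 4.23×12.5×(379−511) = -6970 J.

-6970 J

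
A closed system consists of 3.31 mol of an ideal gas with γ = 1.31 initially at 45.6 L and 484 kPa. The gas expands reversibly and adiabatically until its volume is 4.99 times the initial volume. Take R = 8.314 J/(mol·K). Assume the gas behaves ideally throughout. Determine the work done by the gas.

27900 J

T₁ = P₁V₁/(nR) = 484×45.6/(3.31×8.314) = 802 K.
Adiabatic: TV^(γ−1) = const ⇒ T₂ = 802×(0.200)^0.310 = 487 K; PV^γ = const ⇒ P₂ = 58.9 kPa.
ΔU = nCvΔT = 3.31×26.8×(487−802) = -27900 J.
Q = 0 for an adiabatic process, so W = −ΔU = 27900 J.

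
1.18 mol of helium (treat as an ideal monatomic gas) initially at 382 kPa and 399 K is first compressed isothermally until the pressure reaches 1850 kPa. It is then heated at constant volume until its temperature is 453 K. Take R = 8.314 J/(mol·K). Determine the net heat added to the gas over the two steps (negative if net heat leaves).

-5380 J

V₁ = nRT₁/P₁ = 1.18×8.314×399/382 = 10.2 L.
Step 1 — Isothermal: T stays 399 K; PV = const ⇒ V₂ = 2.12 L, P₂ = 1850 kPa.
ΔU = 0 (ideal gas, T constant).
W = nRT ln(V₂/V₁) = 1.18×8.314×399×ln(0.206) = -6180 J.
Q = ΔU + W = -6180 J.
State after step 1: P = 1850 kPa, V = 2.12 L, T = 399 K.
Step 2 — Isochoric: V stays 2.12 L; P/T = const ⇒ T₂ = 453 K, P₂ = 2100 kPa.
W = 0 (no volume change).
ΔU = nCvΔT = 1.18×12.5×(453−399) = 795 J.
Q = ΔU = 795 J.
Net over both steps: W = -6180 J, Q = -5380 J, ΔU = 795 J.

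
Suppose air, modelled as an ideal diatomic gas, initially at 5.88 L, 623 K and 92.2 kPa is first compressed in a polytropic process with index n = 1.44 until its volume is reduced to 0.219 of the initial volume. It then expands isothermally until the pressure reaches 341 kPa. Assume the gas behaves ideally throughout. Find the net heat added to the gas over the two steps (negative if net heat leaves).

1050 J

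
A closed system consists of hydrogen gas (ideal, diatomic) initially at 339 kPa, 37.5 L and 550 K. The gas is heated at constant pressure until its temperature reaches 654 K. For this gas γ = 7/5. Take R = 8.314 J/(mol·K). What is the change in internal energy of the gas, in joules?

n = P₁V₁/(RT₁) = 339×37.5/(8.314×550) = 2.78 mol.
Isobaric: P stays 339 kPa; V/T = const ⇒ T₂ = 654 K, V₂ = 44.6 L.
For an ideal gas ΔU = nCvΔT with Cv = (5/2)R = 20.8 J/(mol·K).
ΔU = 2.78×20.8×(654−550) = 6010 J.

6010 J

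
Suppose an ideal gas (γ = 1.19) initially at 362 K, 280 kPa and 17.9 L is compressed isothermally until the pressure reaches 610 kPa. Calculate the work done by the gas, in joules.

-3900 J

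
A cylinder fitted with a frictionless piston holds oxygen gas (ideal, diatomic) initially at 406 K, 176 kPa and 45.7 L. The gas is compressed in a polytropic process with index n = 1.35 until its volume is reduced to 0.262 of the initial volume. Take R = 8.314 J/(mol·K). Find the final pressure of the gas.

1070 kPa

Polytropic n=1.35: T₂ = T₁(V₁/V₂)^(n−1) = 406×(3.82)^0.35 = 649 K; P₂ = P₁(V₁/V₂)^n = 1070 kPa.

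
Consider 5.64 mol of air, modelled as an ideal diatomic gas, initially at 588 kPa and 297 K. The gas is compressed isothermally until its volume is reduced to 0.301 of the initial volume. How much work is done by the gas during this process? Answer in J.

V₁ = nRT₁/P₁ = 5.64×8.314×297/588 = 23.7 L.
Isothermal: T stays 297 K; PV = const ⇒ V₂ = 7.13 L, P₂ = 1950 kPa.
W = nRT ln(V₂/V₁) = 5.64×8.314×297×ln(0.301) = -16700 J.

-16700 J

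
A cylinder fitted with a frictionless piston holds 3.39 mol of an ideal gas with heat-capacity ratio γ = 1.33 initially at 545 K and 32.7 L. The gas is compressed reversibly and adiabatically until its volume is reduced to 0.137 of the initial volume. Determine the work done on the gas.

43100 J

P₁ = nRT₁/V₁ = 3.39×8.314×545/32.7 = 470 kPa.
Adiabatic: TV^(γ−1) = const ⇒ T₂ = 545×(7.30)^0.330 = 1050 K; PV^γ = const ⇒ P₂ = 6610 kPa.
ΔU = nCvΔT = 3.39×25.2×(1050−545) = 43100 J.
Q = 0 for an adiabatic process, so W = −ΔU = -43100 J.
Work done on the gas = −W_by = 43100 J.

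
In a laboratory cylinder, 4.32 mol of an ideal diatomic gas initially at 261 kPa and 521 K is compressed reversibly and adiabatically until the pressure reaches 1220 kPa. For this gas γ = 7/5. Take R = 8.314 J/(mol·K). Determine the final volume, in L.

V₁ = nRT₁/P₁ = 4.32×8.314×521/261 = 71.7 L.
Adiabatic: T₂/T₁ = (P₂/P₁)^((γ−1)/γ) ⇒ T₂ = 521×(4.67)^0.286 = 809 K; V₂ = 23.8 L.

23.8 L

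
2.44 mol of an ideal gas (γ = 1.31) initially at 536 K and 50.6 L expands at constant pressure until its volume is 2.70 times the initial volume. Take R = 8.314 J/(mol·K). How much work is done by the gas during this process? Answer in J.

P₁ = nRT₁/V₁ = 2.44×8.314×536/50.6 = 215 kPa.
Isobaric: P stays 215 kPa; V/T = const ⇒ T₂ = 1450 K, V₂ = 137 L.
W = PΔV = 215×(137−50.6) kPa·L = 18500 J.

18500 J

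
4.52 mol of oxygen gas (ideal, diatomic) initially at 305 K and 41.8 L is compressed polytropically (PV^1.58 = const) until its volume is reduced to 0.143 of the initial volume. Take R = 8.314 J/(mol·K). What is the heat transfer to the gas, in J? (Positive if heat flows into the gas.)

18600 J

P₁ = nRT₁/V₁ = 4.52×8.314×305/41.8 = 274 kPa.
Polytropic n=1.58: T₂ = T₁(V₁/V₂)^(n−1) = 305×(6.99)^0.58 = 942 K; P₂ = P₁(V₁/V₂)^n = 5920 kPa.
W = (P₁V₁−P₂V₂)/(n−1) = (274×41.8−5920×5.98)/0.58 = -41300 J.
ΔU = nCvΔT = 4.52×20.8×(942−305) = 59900 J.
Q = ΔU + W = 18600 J.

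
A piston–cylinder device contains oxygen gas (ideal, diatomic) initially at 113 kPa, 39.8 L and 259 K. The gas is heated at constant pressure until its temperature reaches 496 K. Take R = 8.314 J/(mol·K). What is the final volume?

76.2 L

Isobaric: P stays 113 kPa; V/T = const ⇒ T₂ = 496 K, V₂ = 76.2 L.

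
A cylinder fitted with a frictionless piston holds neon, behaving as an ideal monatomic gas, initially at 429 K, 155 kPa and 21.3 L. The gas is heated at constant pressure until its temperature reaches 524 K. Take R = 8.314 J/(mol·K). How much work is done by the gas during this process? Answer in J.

n = P₁V₁/(RT₁) = 155×21.3/(8.314×429) = 0.926 mol.
Isobaric: P stays 155 kPa; V/T = const ⇒ T₂ = 524 K, V₂ = 26.0 L.
W = PΔV = 155×(26.0−21.3) kPa·L = 731 J.

731 J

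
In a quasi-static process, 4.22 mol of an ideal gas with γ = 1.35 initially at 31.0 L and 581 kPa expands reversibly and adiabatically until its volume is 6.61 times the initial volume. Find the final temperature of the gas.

265 K

T₁ = P₁V₁/(nR) = 581×31.0/(4.22×8.314) = 513 K.
Adiabatic: TV^(γ−1) = const ⇒ T₂ = 513×(0.151)^0.350 = 265 K; PV^γ = const ⇒ P₂ = 45.4 kPa.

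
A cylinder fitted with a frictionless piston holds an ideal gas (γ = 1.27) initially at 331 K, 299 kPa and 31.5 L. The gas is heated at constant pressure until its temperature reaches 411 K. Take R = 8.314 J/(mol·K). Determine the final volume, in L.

39.1 L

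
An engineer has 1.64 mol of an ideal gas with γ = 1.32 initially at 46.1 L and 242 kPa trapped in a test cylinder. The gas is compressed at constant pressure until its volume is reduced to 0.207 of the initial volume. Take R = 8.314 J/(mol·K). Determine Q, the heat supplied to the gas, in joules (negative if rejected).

T₁ = P₁V₁/(nR) = 242×46.1/(1.64×8.314) = 818 K.
Isobaric: P stays 242 kPa; V/T = const ⇒ T₂ = 169 K, V₂ = 9.54 L.
W = PΔV = 242×(9.54−46.1) kPa·L = -8850 J.
ΔU = nCvΔT = 1.64×26.0×(169−818) = -27600 J.
Q = ΔU + W = nCpΔT = -36500 J.

-36500 J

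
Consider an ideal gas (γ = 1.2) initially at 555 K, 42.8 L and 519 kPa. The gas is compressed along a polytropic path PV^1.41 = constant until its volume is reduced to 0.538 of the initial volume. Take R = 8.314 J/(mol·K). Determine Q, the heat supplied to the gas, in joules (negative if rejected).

16500 J

n = P₁V₁/(RT₁) = 519×42.8/(8.314×555) = 4.81 mol.
Polytropic n=1.41: T₂ = T₁(V₁/V₂)^(n−1) = 555×(1.86)^0.41 = 716 K; P₂ = P₁(V₁/V₂)^n = 1240 kPa.
W = (P₁V₁−P₂V₂)/(n−1) = (519×42.8−1240×23.0)/0.41 = -15700 J.
ΔU = nCvΔT = 4.81×41.6×(716−555) = 32100 J.
Q = ΔU + W = 16500 J.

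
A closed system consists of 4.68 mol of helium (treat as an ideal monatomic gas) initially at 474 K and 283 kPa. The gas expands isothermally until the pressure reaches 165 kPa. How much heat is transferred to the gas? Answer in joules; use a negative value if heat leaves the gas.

9950 J

V₁ = nRT₁/P₁ = 4.68×8.314×474/283 = 65.2 L.
Isothermal: T stays 474 K; PV = const ⇒ V₂ = 112 L, P₂ = 165 kPa.
ΔU = 0 (ideal gas, T constant).
W = nRT ln(V₂/V₁) = 4.68×8.314×474×ln(1.72) = 9950 J.
Q = ΔU + W = 9950 J.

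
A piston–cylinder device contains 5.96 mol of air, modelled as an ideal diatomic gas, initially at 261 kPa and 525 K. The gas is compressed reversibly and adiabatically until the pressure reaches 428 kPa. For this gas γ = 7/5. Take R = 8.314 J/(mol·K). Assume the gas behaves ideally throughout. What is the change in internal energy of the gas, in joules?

9870 J

V₁ = nRT₁/P₁ = 5.96×8.314×525/261 = 99.7 L.
Adiabatic: T₂/T₁ = (P₂/P₁)^((γ−1)/γ) ⇒ T₂ = 525×(1.64)^0.286 = 605 K; V₂ = 70.0 L.
For an ideal gas ΔU = nCvΔT with Cv = (5/2)R = 20.8 J/(mol·K).
ΔU = 5.96×20.8×(605−525) = 9870 J.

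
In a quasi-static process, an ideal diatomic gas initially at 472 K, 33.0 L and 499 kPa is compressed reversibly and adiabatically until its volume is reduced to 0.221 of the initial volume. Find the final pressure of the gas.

4130 kPa

Adiabatic: TV^(γ−1) = const ⇒ T₂ = 472×(4.52)^0.400 = 863 K; PV^γ = const ⇒ P₂ = 4130 kPa.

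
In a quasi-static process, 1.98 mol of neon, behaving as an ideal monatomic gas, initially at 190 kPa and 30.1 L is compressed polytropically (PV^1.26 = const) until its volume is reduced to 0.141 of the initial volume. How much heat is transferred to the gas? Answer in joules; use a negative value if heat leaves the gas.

-8910 J

T₁ = P₁V₁/(nR) = 190×30.1/(1.98×8.314) = 347 K.
Polytropic n=1.26: T₂ = T₁(V₁/V₂)^(n−1) = 347×(7.09)^0.26 = 578 K; P₂ = P₁(V₁/V₂)^n = 2240 kPa.
W = (P₁V₁−P₂V₂)/(n−1) = (190×30.1−2240×4.24)/0.26 = -14600 J.
ΔU = nCvΔT = 1.98×12.5×(578−347) = 5700 J.
Q = ΔU + W = -8910 J.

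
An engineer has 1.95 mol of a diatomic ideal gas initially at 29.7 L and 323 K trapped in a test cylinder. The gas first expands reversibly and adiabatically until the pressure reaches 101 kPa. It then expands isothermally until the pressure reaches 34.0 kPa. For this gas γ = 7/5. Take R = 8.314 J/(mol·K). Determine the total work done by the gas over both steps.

6790 J

P₁ = nRT₁/V₁ = 1.95×8.314×323/29.7 = 176 kPa.
Step 1 — Adiabatic: T₂/T₁ = (P₂/P₁)^((γ−1)/γ) ⇒ T₂ = 323×(0.573)^0.286 = 275 K; V₂ = 44.2 L.
ΔU = nCvΔT = 1.95×20.8×(275−323) = -1930 J.
Q = 0 for an adiabatic process, so W = −ΔU = 1930 J.
State after step 1: P = 101 kPa, V = 44.2 L, T = 275 K.
Step 2 — Isothermal: T stays 275 K; PV = const ⇒ V₂ = 131 L, P₂ = 34.0 kPa.
ΔU = 0 (ideal gas, T constant).
W = nRT ln(V₂/V₁) = 1.95×8.314×275×ln(2.97) = 4860 J.
Q = ΔU + W = 4860 J.
Net over both steps: W = 6790 J, Q = 4860 J, ΔU = -1930 J.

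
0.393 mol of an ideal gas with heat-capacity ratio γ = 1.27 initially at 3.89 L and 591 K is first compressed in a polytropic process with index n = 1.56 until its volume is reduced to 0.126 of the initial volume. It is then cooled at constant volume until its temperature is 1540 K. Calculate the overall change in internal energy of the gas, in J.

11500 J

P₁ = nRT₁/V₁ = 0.393×8.314×591/3.89 = 496 kPa.
Step 1 — Polytropic n=1.56: T₂ = T₁(V₁/V₂)^(n−1) = 591×(7.94)^0.56 = 1890 K; P₂ = P₁(V₁/V₂)^n = 12600 kPa.
W = (P₁V₁−P₂V₂)/(n−1) = (496×3.89−12600×0.490)/0.56 = -7550 J.
ΔU = nCvΔT = 0.393×30.8×(1890−591) = 15700 J.
Q = ΔU + W = 8110 J.
State after step 1: P = 12600 kPa, V = 0.490 L, T = 1890 K.
Step 2 — Isochoric: V stays 0.490 L; P/T = const ⇒ T₂ = 1540 K, P₂ = 10300 kPa.
W = 0 (no volume change).
ΔU = nCvΔT = 0.393×30.8×(1540−1890) = -4180 J.
Q = ΔU = -4180 J.
Net over both steps: W = -7550 J, Q = 3930 J, ΔU = 11500 J.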